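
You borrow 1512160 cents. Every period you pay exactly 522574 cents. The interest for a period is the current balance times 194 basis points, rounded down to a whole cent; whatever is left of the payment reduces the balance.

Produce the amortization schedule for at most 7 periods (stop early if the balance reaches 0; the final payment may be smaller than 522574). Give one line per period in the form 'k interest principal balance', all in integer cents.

1. interest=⌊1512160·194/10000⌋=29335; principal=522574-29335=493239; balance=1512160-493239=1018921
2. interest=⌊1018921·194/10000⌋=19767; principal=522574-19767=502807; balance=1018921-502807=516114
3. interest=⌊516114·194/10000⌋=10012; principal=522574-10012=512562; balance=516114-512562=3552
4. interest=⌊3552·194/10000⌋=68; principal=min(522574-68,3552)=3552; balance=3552-3552=0

1 29335 493239 1018921
2 19767 502807 516114
3 10012 512562 3552
4 68 3552 0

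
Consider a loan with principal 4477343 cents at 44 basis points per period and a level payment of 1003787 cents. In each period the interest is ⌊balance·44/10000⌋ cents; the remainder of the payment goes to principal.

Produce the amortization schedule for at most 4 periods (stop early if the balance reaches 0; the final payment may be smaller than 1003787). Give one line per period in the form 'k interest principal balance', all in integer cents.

1. interest=⌊4477343·44/10000⌋=19700; principal=1003787-19700=984087; balance=4477343-984087=3493256
2. interest=⌊3493256·44/10000⌋=15370; principal=1003787-15370=988417; balance=3493256-988417=2504839
3. interest=⌊2504839·44/10000⌋=11021; principal=1003787-11021=992766; balance=2504839-992766=1512073
4. interest=⌊1512073·44/10000⌋=6653; principal=1003787-6653=997134; balance=1512073-997134=514939

1 19700 984087 3493256
2 15370 988417 2504839
3 11021 992766 1512073
4 6653 997134 514939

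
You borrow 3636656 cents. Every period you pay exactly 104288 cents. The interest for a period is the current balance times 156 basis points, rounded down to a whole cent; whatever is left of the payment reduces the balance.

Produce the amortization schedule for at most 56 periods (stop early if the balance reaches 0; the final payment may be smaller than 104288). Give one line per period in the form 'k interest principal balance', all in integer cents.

1. interest=⌊3636656·156/10000⌋=56731; principal=104288-56731=47557; balance=3636656-47557=3589099
2. interest=⌊3589099·156/10000⌋=55989; principal=104288-55989=48299; balance=3589099-48299=3540800
3. interest=⌊3540800·156/10000⌋=55236; principal=104288-55236=49052; balance=3540800-49052=3491748
4. interest=⌊3491748·156/10000⌋=54471; principal=104288-54471=49817; balance=3491748-49817=3441931
5. interest=⌊3441931·156/10000⌋=53694; principal=104288-53694=50594; balance=3441931-50594=3391337
6. interest=⌊3391337·156/10000⌋=52904; principal=104288-52904=51384; balance=3391337-51384=3339953
7. interest=⌊3339953·156/10000⌋=52103; principal=104288-52103=52185; balance=3339953-52185=3287768
8. interest=⌊3287768·156/10000⌋=51289; principal=104288-51289=52999; balance=3287768-52999=3234769
9. interest=⌊3234769·156/10000⌋=50462; principal=104288-50462=53826; balance=3234769-53826=3180943
10. interest=⌊3180943·156/10000⌋=49622; principal=104288-49622=54666; balance=3180943-54666=3126277
11. interest=⌊3126277·156/10000⌋=48769; principal=104288-48769=55519; balance=3126277-55519=3070758
12. interest=⌊3070758·156/10000⌋=47903; principal=104288-47903=56385; balance=3070758-56385=3014373
13. interest=⌊3014373·156/10000⌋=47024; principal=104288-47024=57264; balance=3014373-57264=2957109
14. interest=⌊2957109·156/10000⌋=46130; principal=104288-46130=58158; balance=2957109-58158=2898951
15. interest=⌊2898951·156/10000⌋=45223; principal=104288-45223=59065; balance=2898951-59065=2839886
16. interest=⌊2839886·156/10000⌋=44302; principal=104288-44302=59986; balance=2839886-59986=2779900
17. interest=⌊2779900·156/10000⌋=43366; principal=104288-43366=60922; balance=2779900-60922=2718978
18. interest=⌊2718978·156/10000⌋=42416; principal=104288-42416=61872; balance=2718978-61872=2657106
19. interest=⌊2657106·156/10000⌋=41450; principal=104288-41450=62838; balance=2657106-62838=2594268
20. interest=⌊2594268·156/10000⌋=40470; principal=104288-40470=63818; balance=2594268-63818=2530450
21. interest=⌊2530450·156/10000⌋=39475; principal=104288-39475=64813; balance=2530450-64813=2465637
22. interest=⌊2465637·156/10000⌋=38463; principal=104288-38463=65825; balance=2465637-65825=2399812
23. interest=⌊2399812·156/10000⌋=37437; principal=104288-37437=66851; balance=2399812-66851=2332961
24. interest=⌊2332961·156/10000⌋=36394; principal=104288-36394=67894; balance=2332961-67894=2265067
25. interest=⌊2265067·156/10000⌋=35335; principal=104288-35335=68953; balance=2265067-68953=2196114
26. interest=⌊2196114·156/10000⌋=34259; principal=104288-34259=70029; balance=2196114-70029=2126085
27. interest=⌊2126085·156/10000⌋=33166; principal=104288-33166=71122; balance=2126085-71122=2054963
28. interest=⌊2054963·156/10000⌋=32057; principal=104288-32057=72231; balance=2054963-72231=1982732
29. interest=⌊1982732·156/10000⌋=30930; principal=104288-30930=73358; balance=1982732-73358=1909374
30. interest=⌊1909374·156/10000⌋=29786; principal=104288-29786=74502; balance=1909374-74502=1834872
31. interest=⌊1834872·156/10000⌋=28624; principal=104288-28624=75664; balance=1834872-75664=1759208
32. interest=⌊1759208·156/10000⌋=27443; principal=104288-27443=76845; balance=1759208-76845=1682363
33. interest=⌊1682363·156/10000⌋=26244; principal=104288-26244=78044; balance=1682363-78044=1604319
34. interest=⌊1604319·156/10000⌋=25027; principal=104288-25027=79261; balance=1604319-79261=1525058
35. interest=⌊1525058·156/10000⌋=23790; principal=104288-23790=80498; balance=1525058-80498=1444560
36. interest=⌊1444560·156/10000⌋=22535; principal=104288-22535=81753; balance=1444560-81753=1362807
37. interest=⌊1362807·156/10000⌋=21259; principal=104288-21259=83029; balance=1362807-83029=1279778
38. interest=⌊1279778·156/10000⌋=19964; principal=104288-19964=84324; balance=1279778-84324=1195454
39. interest=⌊1195454·156/10000⌋=18649; principal=104288-18649=85639; balance=1195454-85639=1109815
40. interest=⌊1109815·156/10000⌋=17313; principal=104288-17313=86975; balance=1109815-86975=1022840
41. interest=⌊1022840·156/10000⌋=15956; principal=104288-15956=88332; balance=1022840-88332=934508
42. interest=⌊934508·156/10000⌋=14578; principal=104288-14578=89710; balance=934508-89710=844798
43. interest=⌊844798·156/10000⌋=13178; principal=104288-13178=91110; balance=844798-91110=753688
44. interest=⌊753688·156/10000⌋=11757; principal=104288-11757=92531; balance=753688-92531=661157
45. interest=⌊661157·156/10000⌋=10314; principal=104288-10314=93974; balance=661157-93974=567183
46. interest=⌊567183·156/10000⌋=8848; principal=104288-8848=95440; balance=567183-95440=471743
47. interest=⌊471743·156/10000⌋=7359; principal=104288-7359=96929; balance=471743-96929=374814
48. interest=⌊374814·156/10000⌋=5847; principal=104288-5847=98441; balance=374814-98441=276373
49. interest=⌊276373·156/10000⌋=4311; principal=104288-4311=99977; balance=276373-99977=176396
50. interest=⌊176396·156/10000⌋=2751; principal=104288-2751=101537; balance=176396-101537=74859
51. interest=⌊74859·156/10000⌋=1167; principal=min(104288-1167,74859)=74859; balance=74859-74859=0

1 56731 47557 3589099
2 55989 48299 3540800
3 55236 49052 3491748
4 54471 49817 3441931
5 53694 50594 3391337
6 52904 51384 3339953
7 52103 52185 3287768
8 51289 52999 3234769
9 50462 53826 3180943
10 49622 54666 3126277
11 48769 55519 3070758
12 47903 56385 3014373
13 47024 57264 2957109
14 46130 58158 2898951
15 45223 59065 2839886
16 44302 59986 2779900
17 43366 60922 2718978
18 42416 61872 2657106
19 41450 62838 2594268
20 40470 63818 2530450
21 39475 64813 2465637
22 38463 65825 2399812
23 37437 66851 2332961
24 36394 67894 2265067
25 35335 68953 2196114
26 34259 70029 2126085
27 33166 71122 2054963
28 32057 72231 1982732
29 30930 73358 1909374
30 29786 74502 1834872
31 28624 75664 1759208
32 27443 76845 1682363
33 26244 78044 1604319
34 25027 79261 1525058
35 23790 80498 1444560
36 22535 81753 1362807
37 21259 83029 1279778
38 19964 84324 1195454
39 18649 85639 1109815
40 17313 86975 1022840
41 15956 88332 934508
42 14578 89710 844798
43 13178 91110 753688
44 11757 92531 661157
45 10314 93974 567183
46 8848 95440 471743
47 7359 96929 374814
48 5847 98441 276373
49 4311 99977 176396
50 2751 101537 74859
51 1167 74859 0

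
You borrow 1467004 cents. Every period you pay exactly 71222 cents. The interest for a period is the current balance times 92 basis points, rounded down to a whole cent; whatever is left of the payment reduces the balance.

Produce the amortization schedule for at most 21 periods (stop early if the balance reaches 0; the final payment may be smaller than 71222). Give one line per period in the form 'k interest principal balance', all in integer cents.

1. interest=⌊1467004·92/10000⌋=13496; principal=71222-13496=57726; balance=1467004-57726=1409278
2. interest=⌊1409278·92/10000⌋=12965; principal=71222-12965=58257; balance=1409278-58257=1351021
3. interest=⌊1351021·92/10000⌋=12429; principal=71222-12429=58793; balance=1351021-58793=1292228
4. interest=⌊1292228·92/10000⌋=11888; principal=71222-11888=59334; balance=1292228-59334=1232894
5. interest=⌊1232894·92/10000⌋=11342; principal=71222-11342=59880; balance=1232894-59880=1173014
6. interest=⌊1173014·92/10000⌋=10791; principal=71222-10791=60431; balance=1173014-60431=1112583
7. interest=⌊1112583·92/10000⌋=10235; principal=71222-10235=60987; balance=1112583-60987=1051596
8. interest=⌊1051596·92/10000⌋=9674; principal=71222-9674=61548; balance=1051596-61548=990048
9. interest=⌊990048·92/10000⌋=9108; principal=71222-9108=62114; balance=990048-62114=927934
10. interest=⌊927934·92/10000⌋=8536; principal=71222-8536=62686; balance=927934-62686=865248
11. interest=⌊865248·92/10000⌋=7960; principal=71222-7960=63262; balance=865248-63262=801986
12. interest=⌊801986·92/10000⌋=7378; principal=71222-7378=63844; balance=801986-63844=738142
13. interest=⌊738142·92/10000⌋=6790; principal=71222-6790=64432; balance=738142-64432=673710
14. interest=⌊673710·92/10000⌋=6198; principal=71222-6198=65024; balance=673710-65024=608686
15. interest=⌊608686·92/10000⌋=5599; principal=71222-5599=65623; balance=608686-65623=543063
16. interest=⌊543063·92/10000⌋=4996; principal=71222-4996=66226; balance=543063-66226=476837
17. interest=⌊476837·92/10000⌋=4386; principal=71222-4386=66836; balance=476837-66836=410001
18. interest=⌊410001·92/10000⌋=3772; principal=71222-3772=67450; balance=410001-67450=342551
19. interest=⌊342551·92/10000⌋=3151; principal=71222-3151=68071; balance=342551-68071=274480
20. interest=⌊274480·92/10000⌋=2525; principal=71222-2525=68697; balance=274480-68697=205783
21. interest=⌊205783·92/10000⌋=1893; principal=71222-1893=69329; balance=205783-69329=136454

1 13496 57726 1409278
2 12965 58257 1351021
3 12429 58793 1292228
4 11888 59334 1232894
5 11342 59880 1173014
6 10791 60431 1112583
7 10235 60987 1051596
8 9674 61548 990048
9 9108 62114 927934
10 8536 62686 865248
11 7960 63262 801986
12 7378 63844 738142
13 6790 64432 673710
14 6198 65024 608686
15 5599 65623 543063
16 4996 66226 476837
17 4386 66836 410001
18 3772 67450 342551
19 3151 68071 274480
20 2525 68697 205783
21 1893 69329 136454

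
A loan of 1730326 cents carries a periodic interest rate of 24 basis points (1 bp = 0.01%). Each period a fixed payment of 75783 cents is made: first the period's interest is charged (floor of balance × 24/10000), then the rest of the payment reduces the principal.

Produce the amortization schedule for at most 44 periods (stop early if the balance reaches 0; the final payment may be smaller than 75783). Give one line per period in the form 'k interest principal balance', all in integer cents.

1 4152 71631 1658695
2 3980 71803 1586892
3 3808 71975 1514917
4 3635 72148 1442769
5 3462 72321 1370448
6 3289 72494 1297954
7 3115 72668 1225286
8 2940 72843 1152443
9 2765 73018 1079425
10 2590 73193 1006232
11 2414 73369 932863
12 2238 73545 859318
13 2062 73721 785597
14 1885 73898 711699
15 1708 74075 637624
16 1530 74253 563371
17 1352 74431 488940
18 1173 74610 414330
19 994 74789 339541
20 814 74969 264572
21 634 75149 189423
22 454 75329 114094
23 273 75510 38584
24 92 38584 0

1. interest=⌊1730326·24/10000⌋=4152; principal=75783-4152=71631; balance=1730326-71631=1658695
2. interest=⌊1658695·24/10000⌋=3980; principal=75783-3980=71803; balance=1658695-71803=1586892
3. interest=⌊1586892·24/10000⌋=3808; principal=75783-3808=71975; balance=1586892-71975=1514917
4. interest=⌊1514917·24/10000⌋=3635; principal=75783-3635=72148; balance=1514917-72148=1442769
5. interest=⌊1442769·24/10000⌋=3462; principal=75783-3462=72321; balance=1442769-72321=1370448
6. interest=⌊1370448·24/10000⌋=3289; principal=75783-3289=72494; balance=1370448-72494=1297954
7. interest=⌊1297954·24/10000⌋=3115; principal=75783-3115=72668; balance=1297954-72668=1225286
8. interest=⌊1225286·24/10000⌋=2940; principal=75783-2940=72843; balance=1225286-72843=1152443
9. interest=⌊1152443·24/10000⌋=2765; principal=75783-2765=73018; balance=1152443-73018=1079425
10. interest=⌊1079425·24/10000⌋=2590; principal=75783-2590=73193; balance=1079425-73193=1006232
11. interest=⌊1006232·24/10000⌋=2414; principal=75783-2414=73369; balance=1006232-73369=932863
12. interest=⌊932863·24/10000⌋=2238; principal=75783-2238=73545; balance=932863-73545=859318
13. interest=⌊859318·24/10000⌋=2062; principal=75783-2062=73721; balance=859318-73721=785597
14. interest=⌊785597·24/10000⌋=1885; principal=75783-1885=73898; balance=785597-73898=711699
15. interest=⌊711699·24/10000⌋=1708; principal=75783-1708=74075; balance=711699-74075=637624
16. interest=⌊637624·24/10000⌋=1530; principal=75783-1530=74253; balance=637624-74253=563371
17. interest=⌊563371·24/10000⌋=1352; principal=75783-1352=74431; balance=563371-74431=488940
18. interest=⌊488940·24/10000⌋=1173; principal=75783-1173=74610; balance=488940-74610=414330
19. interest=⌊414330·24/10000⌋=994; principal=75783-994=74789; balance=414330-74789=339541
20. interest=⌊339541·24/10000⌋=814; principal=75783-814=74969; balance=339541-74969=264572
21. interest=⌊264572·24/10000⌋=634; principal=75783-634=75149; balance=264572-75149=189423
22. interest=⌊189423·24/10000⌋=454; principal=75783-454=75329; balance=189423-75329=114094
23. interest=⌊114094·24/10000⌋=273; principal=75783-273=75510; balance=114094-75510=38584
24. interest=⌊38584·24/10000⌋=92; principal=min(75783-92,38584)=38584; balance=38584-38584=0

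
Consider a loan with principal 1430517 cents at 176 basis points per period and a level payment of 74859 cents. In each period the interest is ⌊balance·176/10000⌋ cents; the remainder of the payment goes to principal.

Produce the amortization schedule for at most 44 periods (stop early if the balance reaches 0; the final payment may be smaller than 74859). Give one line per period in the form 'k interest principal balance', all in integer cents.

1. interest=⌊1430517·176/10000⌋=25177; principal=74859-25177=49682; balance=1430517-49682=1380835
2. interest=⌊1380835·176/10000⌋=24302; principal=74859-24302=50557; balance=1380835-50557=1330278
3. interest=⌊1330278·176/10000⌋=23412; principal=74859-23412=51447; balance=1330278-51447=1278831
4. interest=⌊1278831·176/10000⌋=22507; principal=74859-22507=52352; balance=1278831-52352=1226479
5. interest=⌊1226479·176/10000⌋=21586; principal=74859-21586=53273; balance=1226479-53273=1173206
6. interest=⌊1173206·176/10000⌋=20648; principal=74859-20648=54211; balance=1173206-54211=1118995
7. interest=⌊1118995·176/10000⌋=19694; principal=74859-19694=55165; balance=1118995-55165=1063830
8. interest=⌊1063830·176/10000⌋=18723; principal=74859-18723=56136; balance=1063830-56136=1007694
9. interest=⌊1007694·176/10000⌋=17735; principal=74859-17735=57124; balance=1007694-57124=950570
10. interest=⌊950570·176/10000⌋=16730; principal=74859-16730=58129; balance=950570-58129=892441
11. interest=⌊892441·176/10000⌋=15706; principal=74859-15706=59153; balance=892441-59153=833288
12. interest=⌊833288·176/10000⌋=14665; principal=74859-14665=60194; balance=833288-60194=773094
13. interest=⌊773094·176/10000⌋=13606; principal=74859-13606=61253; balance=773094-61253=711841
14. interest=⌊711841·176/10000⌋=12528; principal=74859-12528=62331; balance=711841-62331=649510
15. interest=⌊649510·176/10000⌋=11431; principal=74859-11431=63428; balance=649510-63428=586082
16. interest=⌊586082·176/10000⌋=10315; principal=74859-10315=64544; balance=586082-64544=521538
17. interest=⌊521538·176/10000⌋=9179; principal=74859-9179=65680; balance=521538-65680=455858
18. interest=⌊455858·176/10000⌋=8023; principal=74859-8023=66836; balance=455858-66836=389022
19. interest=⌊389022·176/10000⌋=6846; principal=74859-6846=68013; balance=389022-68013=321009
20. interest=⌊321009·176/10000⌋=5649; principal=74859-5649=69210; balance=321009-69210=251799
21. interest=⌊251799·176/10000⌋=4431; principal=74859-4431=70428; balance=251799-70428=181371
22. interest=⌊181371·176/10000⌋=3192; principal=74859-3192=71667; balance=181371-71667=109704
23. interest=⌊109704·176/10000⌋=1930; principal=74859-1930=72929; balance=109704-72929=36775
24. interest=⌊36775·176/10000⌋=647; principal=min(74859-647,36775)=36775; balance=36775-36775=0

1 25177 49682 1380835
2 24302 50557 1330278
3 23412 51447 1278831
4 22507 52352 1226479
5 21586 53273 1173206
6 20648 54211 1118995
7 19694 55165 1063830
8 18723 56136 1007694
9 17735 57124 950570
10 16730 58129 892441
11 15706 59153 833288
12 14665 60194 773094
13 13606 61253 711841
14 12528 62331 649510
15 11431 63428 586082
16 10315 64544 521538
17 9179 65680 455858
18 8023 66836 389022
19 6846 68013 321009
20 5649 69210 251799
21 4431 70428 181371
22 3192 71667 109704
23 1930 72929 36775
24 647 36775 0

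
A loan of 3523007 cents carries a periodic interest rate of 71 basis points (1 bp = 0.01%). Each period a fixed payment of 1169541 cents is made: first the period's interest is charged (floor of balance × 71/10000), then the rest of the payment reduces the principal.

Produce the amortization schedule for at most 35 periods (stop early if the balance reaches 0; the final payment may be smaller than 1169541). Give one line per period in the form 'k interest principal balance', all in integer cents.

1. interest=⌊3523007·71/10000⌋=25013; principal=1169541-25013=1144528; balance=3523007-1144528=2378479
2. interest=⌊2378479·71/10000⌋=16887; principal=1169541-16887=1152654; balance=2378479-1152654=1225825
3. interest=⌊1225825·71/10000⌋=8703; principal=1169541-8703=1160838; balance=1225825-1160838=64987
4. interest=⌊64987·71/10000⌋=461; principal=min(1169541-461,64987)=64987; balance=64987-64987=0

1 25013 1144528 2378479
2 16887 1152654 1225825
3 8703 1160838 64987
4 461 64987 0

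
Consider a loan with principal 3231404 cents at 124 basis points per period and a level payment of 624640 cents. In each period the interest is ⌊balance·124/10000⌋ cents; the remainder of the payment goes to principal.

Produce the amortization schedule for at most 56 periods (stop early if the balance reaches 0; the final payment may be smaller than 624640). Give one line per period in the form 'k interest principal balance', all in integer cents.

1 40069 584571 2646833
2 32820 591820 2055013
3 25482 599158 1455855
4 18052 606588 849267
5 10530 614110 235157
6 2915 235157 0

1. interest=⌊3231404·124/10000⌋=40069; principal=624640-40069=584571; balance=3231404-584571=2646833
2. interest=⌊2646833·124/10000⌋=32820; principal=624640-32820=591820; balance=2646833-591820=2055013
3. interest=⌊2055013·124/10000⌋=25482; principal=624640-25482=599158; balance=2055013-599158=1455855
4. interest=⌊1455855·124/10000⌋=18052; principal=624640-18052=606588; balance=1455855-606588=849267
5. interest=⌊849267·124/10000⌋=10530; principal=624640-10530=614110; balance=849267-614110=235157
6. interest=⌊235157·124/10000⌋=2915; principal=min(624640-2915,235157)=235157; balance=235157-235157=0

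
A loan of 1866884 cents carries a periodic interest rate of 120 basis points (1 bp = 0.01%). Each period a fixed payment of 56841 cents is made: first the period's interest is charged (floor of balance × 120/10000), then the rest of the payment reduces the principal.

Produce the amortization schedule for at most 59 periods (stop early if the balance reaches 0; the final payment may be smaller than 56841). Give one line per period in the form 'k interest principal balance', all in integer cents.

1. interest=⌊1866884·120/10000⌋=22402; principal=56841-22402=34439; balance=1866884-34439=1832445
2. interest=⌊1832445·120/10000⌋=21989; principal=56841-21989=34852; balance=1832445-34852=1797593
3. interest=⌊1797593·120/10000⌋=21571; principal=56841-21571=35270; balance=1797593-35270=1762323
4. interest=⌊1762323·120/10000⌋=21147; principal=56841-21147=35694; balance=1762323-35694=1726629
5. interest=⌊1726629·120/10000⌋=20719; principal=56841-20719=36122; balance=1726629-36122=1690507
6. interest=⌊1690507·120/10000⌋=20286; principal=56841-20286=36555; balance=1690507-36555=1653952
7. interest=⌊1653952·120/10000⌋=19847; principal=56841-19847=36994; balance=1653952-36994=1616958
8. interest=⌊1616958·120/10000⌋=19403; principal=56841-19403=37438; balance=1616958-37438=1579520
9. interest=⌊1579520·120/10000⌋=18954; principal=56841-18954=37887; balance=1579520-37887=1541633
10. interest=⌊1541633·120/10000⌋=18499; principal=56841-18499=38342; balance=1541633-38342=1503291
11. interest=⌊1503291·120/10000⌋=18039; principal=56841-18039=38802; balance=1503291-38802=1464489
12. interest=⌊1464489·120/10000⌋=17573; principal=56841-17573=39268; balance=1464489-39268=1425221
13. interest=⌊1425221·120/10000⌋=17102; principal=56841-17102=39739; balance=1425221-39739=1385482
14. interest=⌊1385482·120/10000⌋=16625; principal=56841-16625=40216; balance=1385482-40216=1345266
15. interest=⌊1345266·120/10000⌋=16143; principal=56841-16143=40698; balance=1345266-40698=1304568
16. interest=⌊1304568·120/10000⌋=15654; principal=56841-15654=41187; balance=1304568-41187=1263381
17. interest=⌊1263381·120/10000⌋=15160; principal=56841-15160=41681; balance=1263381-41681=1221700
18. interest=⌊1221700·120/10000⌋=14660; principal=56841-14660=42181; balance=1221700-42181=1179519
19. interest=⌊1179519·120/10000⌋=14154; principal=56841-14154=42687; balance=1179519-42687=1136832
20. interest=⌊1136832·120/10000⌋=13641; principal=56841-13641=43200; balance=1136832-43200=1093632
21. interest=⌊1093632·120/10000⌋=13123; principal=56841-13123=43718; balance=1093632-43718=1049914
22. interest=⌊1049914·120/10000⌋=12598; principal=56841-12598=44243; balance=1049914-44243=1005671
23. interest=⌊1005671·120/10000⌋=12068; principal=56841-12068=44773; balance=1005671-44773=960898
24. interest=⌊960898·120/10000⌋=11530; principal=56841-11530=45311; balance=960898-45311=915587
25. interest=⌊915587·120/10000⌋=10987; principal=56841-10987=45854; balance=915587-45854=869733
26. interest=⌊869733·120/10000⌋=10436; principal=56841-10436=46405; balance=869733-46405=823328
27. interest=⌊823328·120/10000⌋=9879; principal=56841-9879=46962; balance=823328-46962=776366
28. interest=⌊776366·120/10000⌋=9316; principal=56841-9316=47525; balance=776366-47525=728841
29. interest=⌊728841·120/10000⌋=8746; principal=56841-8746=48095; balance=728841-48095=680746
30. interest=⌊680746·120/10000⌋=8168; principal=56841-8168=48673; balance=680746-48673=632073
31. interest=⌊632073·120/10000⌋=7584; principal=56841-7584=49257; balance=632073-49257=582816
32. interest=⌊582816·120/10000⌋=6993; principal=56841-6993=49848; balance=582816-49848=532968
33. interest=⌊532968·120/10000⌋=6395; principal=56841-6395=50446; balance=532968-50446=482522
34. interest=⌊482522·120/10000⌋=5790; principal=56841-5790=51051; balance=482522-51051=431471
35. interest=⌊431471·120/10000⌋=5177; principal=56841-5177=51664; balance=431471-51664=379807
36. interest=⌊379807·120/10000⌋=4557; principal=56841-4557=52284; balance=379807-52284=327523
37. interest=⌊327523·120/10000⌋=3930; principal=56841-3930=52911; balance=327523-52911=274612
38. interest=⌊274612·120/10000⌋=3295; principal=56841-3295=53546; balance=274612-53546=221066
39. interest=⌊221066·120/10000⌋=2652; principal=56841-2652=54189; balance=221066-54189=166877
40. interest=⌊166877·120/10000⌋=2002; principal=56841-2002=54839; balance=166877-54839=112038
41. interest=⌊112038·120/10000⌋=1344; principal=56841-1344=55497; balance=112038-55497=56541
42. interest=⌊56541·120/10000⌋=678; principal=56841-678=56163; balance=56541-56163=378
43. interest=⌊378·120/10000⌋=4; principal=min(56841-4,378)=378; balance=378-378=0

1 22402 34439 1832445
2 21989 34852 1797593
3 21571 35270 1762323
4 21147 35694 1726629
5 20719 36122 1690507
6 20286 36555 1653952
7 19847 36994 1616958
8 19403 37438 1579520
9 18954 37887 1541633
10 18499 38342 1503291
11 18039 38802 1464489
12 17573 39268 1425221
13 17102 39739 1385482
14 16625 40216 1345266
15 16143 40698 1304568
16 15654 41187 1263381
17 15160 41681 1221700
18 14660 42181 1179519
19 14154 42687 1136832
20 13641 43200 1093632
21 13123 43718 1049914
22 12598 44243 1005671
23 12068 44773 960898
24 11530 45311 915587
25 10987 45854 869733
26 10436 46405 823328
27 9879 46962 776366
28 9316 47525 728841
29 8746 48095 680746
30 8168 48673 632073
31 7584 49257 582816
32 6993 49848 532968
33 6395 50446 482522
34 5790 51051 431471
35 5177 51664 379807
36 4557 52284 327523
37 3930 52911 274612
38 3295 53546 221066
39 2652 54189 166877
40 2002 54839 112038
41 1344 55497 56541
42 678 56163 378
43 4 378 0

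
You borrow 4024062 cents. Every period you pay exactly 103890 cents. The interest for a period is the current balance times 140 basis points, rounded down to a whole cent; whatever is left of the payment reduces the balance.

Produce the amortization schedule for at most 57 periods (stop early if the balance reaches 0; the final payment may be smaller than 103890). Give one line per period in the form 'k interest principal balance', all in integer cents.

1. interest=⌊4024062·140/10000⌋=56336; principal=103890-56336=47554; balance=4024062-47554=3976508
2. interest=⌊3976508·140/10000⌋=55671; principal=103890-55671=48219; balance=3976508-48219=3928289
3. interest=⌊3928289·140/10000⌋=54996; principal=103890-54996=48894; balance=3928289-48894=3879395
4. interest=⌊3879395·140/10000⌋=54311; principal=103890-54311=49579; balance=3879395-49579=3829816
5. interest=⌊3829816·140/10000⌋=53617; principal=103890-53617=50273; balance=3829816-50273=3779543
6. interest=⌊3779543·140/10000⌋=52913; principal=103890-52913=50977; balance=3779543-50977=3728566
7. interest=⌊3728566·140/10000⌋=52199; principal=103890-52199=51691; balance=3728566-51691=3676875
8. interest=⌊3676875·140/10000⌋=51476; principal=103890-51476=52414; balance=3676875-52414=3624461
9. interest=⌊3624461·140/10000⌋=50742; principal=103890-50742=53148; balance=3624461-53148=3571313
10. interest=⌊3571313·140/10000⌋=49998; principal=103890-49998=53892; balance=3571313-53892=3517421
11. interest=⌊3517421·140/10000⌋=49243; principal=103890-49243=54647; balance=3517421-54647=3462774
12. interest=⌊3462774·140/10000⌋=48478; principal=103890-48478=55412; balance=3462774-55412=3407362
13. interest=⌊3407362·140/10000⌋=47703; principal=103890-47703=56187; balance=3407362-56187=3351175
14. interest=⌊3351175·140/10000⌋=46916; principal=103890-46916=56974; balance=3351175-56974=3294201
15. interest=⌊3294201·140/10000⌋=46118; principal=103890-46118=57772; balance=3294201-57772=3236429
16. interest=⌊3236429·140/10000⌋=45310; principal=103890-45310=58580; balance=3236429-58580=3177849
17. interest=⌊3177849·140/10000⌋=44489; principal=103890-44489=59401; balance=3177849-59401=3118448
18. interest=⌊3118448·140/10000⌋=43658; principal=103890-43658=60232; balance=3118448-60232=3058216
19. interest=⌊3058216·140/10000⌋=42815; principal=103890-42815=61075; balance=3058216-61075=2997141
20. interest=⌊2997141·140/10000⌋=41959; principal=103890-41959=61931; balance=2997141-61931=2935210
21. interest=⌊2935210·140/10000⌋=41092; principal=103890-41092=62798; balance=2935210-62798=2872412
22. interest=⌊2872412·140/10000⌋=40213; principal=103890-40213=63677; balance=2872412-63677=2808735
23. interest=⌊2808735·140/10000⌋=39322; principal=103890-39322=64568; balance=2808735-64568=2744167
24. interest=⌊2744167·140/10000⌋=38418; principal=103890-38418=65472; balance=2744167-65472=2678695
25. interest=⌊2678695·140/10000⌋=37501; principal=103890-37501=66389; balance=2678695-66389=2612306
26. interest=⌊2612306·140/10000⌋=36572; principal=103890-36572=67318; balance=2612306-67318=2544988
27. interest=⌊2544988·140/10000⌋=35629; principal=103890-35629=68261; balance=2544988-68261=2476727
28. interest=⌊2476727·140/10000⌋=34674; principal=103890-34674=69216; balance=2476727-69216=2407511
29. interest=⌊2407511·140/10000⌋=33705; principal=103890-33705=70185; balance=2407511-70185=2337326
30. interest=⌊2337326·140/10000⌋=32722; principal=103890-32722=71168; balance=2337326-71168=2266158
31. interest=⌊2266158·140/10000⌋=31726; principal=103890-31726=72164; balance=2266158-72164=2193994
32. interest=⌊2193994·140/10000⌋=30715; principal=103890-30715=73175; balance=2193994-73175=2120819
33. interest=⌊2120819·140/10000⌋=29691; principal=103890-29691=74199; balance=2120819-74199=2046620
34. interest=⌊2046620·140/10000⌋=28652; principal=103890-28652=75238; balance=2046620-75238=1971382
35. interest=⌊1971382·140/10000⌋=27599; principal=103890-27599=76291; balance=1971382-76291=1895091
36. interest=⌊1895091·140/10000⌋=26531; principal=103890-26531=77359; balance=1895091-77359=1817732
37. interest=⌊1817732·140/10000⌋=25448; principal=103890-25448=78442; balance=1817732-78442=1739290
38. interest=⌊1739290·140/10000⌋=24350; principal=103890-24350=79540; balance=1739290-79540=1659750
39. interest=⌊1659750·140/10000⌋=23236; principal=103890-23236=80654; balance=1659750-80654=1579096
40. interest=⌊1579096·140/10000⌋=22107; principal=103890-22107=81783; balance=1579096-81783=1497313
41. interest=⌊1497313·140/10000⌋=20962; principal=103890-20962=82928; balance=1497313-82928=1414385
42. interest=⌊1414385·140/10000⌋=19801; principal=103890-19801=84089; balance=1414385-84089=1330296
43. interest=⌊1330296·140/10000⌋=18624; principal=103890-18624=85266; balance=1330296-85266=1245030
44. interest=⌊1245030·140/10000⌋=17430; principal=103890-17430=86460; balance=1245030-86460=1158570
45. interest=⌊1158570·140/10000⌋=16219; principal=103890-16219=87671; balance=1158570-87671=1070899
46. interest=⌊1070899·140/10000⌋=14992; principal=103890-14992=88898; balance=1070899-88898=982001
47. interest=⌊982001·140/10000⌋=13748; principal=103890-13748=90142; balance=982001-90142=891859
48. interest=⌊891859·140/10000⌋=12486; principal=103890-12486=91404; balance=891859-91404=800455
49. interest=⌊800455·140/10000⌋=11206; principal=103890-11206=92684; balance=800455-92684=707771
50. interest=⌊707771·140/10000⌋=9908; principal=103890-9908=93982; balance=707771-93982=613789
51. interest=⌊613789·140/10000⌋=8593; principal=103890-8593=95297; balance=613789-95297=518492
52. interest=⌊518492·140/10000⌋=7258; principal=103890-7258=96632; balance=518492-96632=421860
53. interest=⌊421860·140/10000⌋=5906; principal=103890-5906=97984; balance=421860-97984=323876
54. interest=⌊323876·140/10000⌋=4534; principal=103890-4534=99356; balance=323876-99356=224520
55. interest=⌊224520·140/10000⌋=3143; principal=103890-3143=100747; balance=224520-100747=123773
56. interest=⌊123773·140/10000⌋=1732; principal=103890-1732=102158; balance=123773-102158=21615
57. interest=⌊21615·140/10000⌋=302; principal=min(103890-302,21615)=21615; balance=21615-21615=0

1 56336 47554 3976508
2 55671 48219 3928289
3 54996 48894 3879395
4 54311 49579 3829816
5 53617 50273 3779543
6 52913 50977 3728566
7 52199 51691 3676875
8 51476 52414 3624461
9 50742 53148 3571313
10 49998 53892 3517421
11 49243 54647 3462774
12 48478 55412 3407362
13 47703 56187 3351175
14 46916 56974 3294201
15 46118 57772 3236429
16 45310 58580 3177849
17 44489 59401 3118448
18 43658 60232 3058216
19 42815 61075 2997141
20 41959 61931 2935210
21 41092 62798 2872412
22 40213 63677 2808735
23 39322 64568 2744167
24 38418 65472 2678695
25 37501 66389 2612306
26 36572 67318 2544988
27 35629 68261 2476727
28 34674 69216 2407511
29 33705 70185 2337326
30 32722 71168 2266158
31 31726 72164 2193994
32 30715 73175 2120819
33 29691 74199 2046620
34 28652 75238 1971382
35 27599 76291 1895091
36 26531 77359 1817732
37 25448 78442 1739290
38 24350 79540 1659750
39 23236 80654 1579096
40 22107 81783 1497313
41 20962 82928 1414385
42 19801 84089 1330296
43 18624 85266 1245030
44 17430 86460 1158570
45 16219 87671 1070899
46 14992 88898 982001
47 13748 90142 891859
48 12486 91404 800455
49 11206 92684 707771
50 9908 93982 613789
51 8593 95297 518492
52 7258 96632 421860
53 5906 97984 323876
54 4534 99356 224520
55 3143 100747 123773
56 1732 102158 21615
57 302 21615 0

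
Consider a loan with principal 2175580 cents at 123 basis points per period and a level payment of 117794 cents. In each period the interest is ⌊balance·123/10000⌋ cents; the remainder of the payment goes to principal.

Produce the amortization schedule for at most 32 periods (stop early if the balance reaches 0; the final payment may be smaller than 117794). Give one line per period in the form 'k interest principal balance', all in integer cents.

1. interest=⌊2175580·123/10000⌋=26759; principal=117794-26759=91035; balance=2175580-91035=2084545
2. interest=⌊2084545·123/10000⌋=25639; principal=117794-25639=92155; balance=2084545-92155=1992390
3. interest=⌊1992390·123/10000⌋=24506; principal=117794-24506=93288; balance=1992390-93288=1899102
4. interest=⌊1899102·123/10000⌋=23358; principal=117794-23358=94436; balance=1899102-94436=1804666
5. interest=⌊1804666·123/10000⌋=22197; principal=117794-22197=95597; balance=1804666-95597=1709069
6. interest=⌊1709069·123/10000⌋=21021; principal=117794-21021=96773; balance=1709069-96773=1612296
7. interest=⌊1612296·123/10000⌋=19831; principal=117794-19831=97963; balance=1612296-97963=1514333
8. interest=⌊1514333·123/10000⌋=18626; principal=117794-18626=99168; balance=1514333-99168=1415165
9. interest=⌊1415165·123/10000⌋=17406; principal=117794-17406=100388; balance=1415165-100388=1314777
10. interest=⌊1314777·123/10000⌋=16171; principal=117794-16171=101623; balance=1314777-101623=1213154
11. interest=⌊1213154·123/10000⌋=14921; principal=117794-14921=102873; balance=1213154-102873=1110281
12. interest=⌊1110281·123/10000⌋=13656; principal=117794-13656=104138; balance=1110281-104138=1006143
13. interest=⌊1006143·123/10000⌋=12375; principal=117794-12375=105419; balance=1006143-105419=900724
14. interest=⌊900724·123/10000⌋=11078; principal=117794-11078=106716; balance=900724-106716=794008
15. interest=⌊794008·123/10000⌋=9766; principal=117794-9766=108028; balance=794008-108028=685980
16. interest=⌊685980·123/10000⌋=8437; principal=117794-8437=109357; balance=685980-109357=576623
17. interest=⌊576623·123/10000⌋=7092; principal=117794-7092=110702; balance=576623-110702=465921
18. interest=⌊465921·123/10000⌋=5730; principal=117794-5730=112064; balance=465921-112064=353857
19. interest=⌊353857·123/10000⌋=4352; principal=117794-4352=113442; balance=353857-113442=240415
20. interest=⌊240415·123/10000⌋=2957; principal=117794-2957=114837; balance=240415-114837=125578
21. interest=⌊125578·123/10000⌋=1544; principal=117794-1544=116250; balance=125578-116250=9328
22. interest=⌊9328·123/10000⌋=114; principal=min(117794-114,9328)=9328; balance=9328-9328=0

1 26759 91035 2084545
2 25639 92155 1992390
3 24506 93288 1899102
4 23358 94436 1804666
5 22197 95597 1709069
6 21021 96773 1612296
7 19831 97963 1514333
8 18626 99168 1415165
9 17406 100388 1314777
10 16171 101623 1213154
11 14921 102873 1110281
12 13656 104138 1006143
13 12375 105419 900724
14 11078 106716 794008
15 9766 108028 685980
16 8437 109357 576623
17 7092 110702 465921
18 5730 112064 353857
19 4352 113442 240415
20 2957 114837 125578
21 1544 116250 9328
22 114 9328 0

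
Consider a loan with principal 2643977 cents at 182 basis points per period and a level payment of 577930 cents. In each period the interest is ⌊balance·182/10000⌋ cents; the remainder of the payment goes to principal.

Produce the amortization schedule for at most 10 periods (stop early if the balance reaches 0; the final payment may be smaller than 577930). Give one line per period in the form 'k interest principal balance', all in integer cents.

1 48120 529810 2114167
2 38477 539453 1574714
3 28659 549271 1025443
4 18663 559267 466176
5 8484 466176 0

1. interest=⌊2643977·182/10000⌋=48120; principal=577930-48120=529810; balance=2643977-529810=2114167
2. interest=⌊2114167·182/10000⌋=38477; principal=577930-38477=539453; balance=2114167-539453=1574714
3. interest=⌊1574714·182/10000⌋=28659; principal=577930-28659=549271; balance=1574714-549271=1025443
4. interest=⌊1025443·182/10000⌋=18663; principal=577930-18663=559267; balance=1025443-559267=466176
5. interest=⌊466176·182/10000⌋=8484; principal=min(577930-8484,466176)=466176; balance=466176-466176=0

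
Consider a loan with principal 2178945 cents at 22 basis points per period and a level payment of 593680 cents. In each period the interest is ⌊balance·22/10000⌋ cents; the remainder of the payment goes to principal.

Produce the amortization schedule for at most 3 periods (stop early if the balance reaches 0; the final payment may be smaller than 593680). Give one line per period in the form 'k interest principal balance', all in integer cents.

1 4793 588887 1590058
2 3498 590182 999876
3 2199 591481 408395

1. interest=⌊2178945·22/10000⌋=4793; principal=593680-4793=588887; balance=2178945-588887=1590058
2. interest=⌊1590058·22/10000⌋=3498; principal=593680-3498=590182; balance=1590058-590182=999876
3. interest=⌊999876·22/10000⌋=2199; principal=593680-2199=591481; balance=999876-591481=408395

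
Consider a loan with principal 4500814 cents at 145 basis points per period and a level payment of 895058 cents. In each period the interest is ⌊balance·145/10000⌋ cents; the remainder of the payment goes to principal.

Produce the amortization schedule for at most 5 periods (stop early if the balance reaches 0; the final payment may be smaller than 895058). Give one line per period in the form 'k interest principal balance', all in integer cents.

1. interest=⌊4500814·145/10000⌋=65261; principal=895058-65261=829797; balance=4500814-829797=3671017
2. interest=⌊3671017·145/10000⌋=53229; principal=895058-53229=841829; balance=3671017-841829=2829188
3. interest=⌊2829188·145/10000⌋=41023; principal=895058-41023=854035; balance=2829188-854035=1975153
4. interest=⌊1975153·145/10000⌋=28639; principal=895058-28639=866419; balance=1975153-866419=1108734
5. interest=⌊1108734·145/10000⌋=16076; principal=895058-16076=878982; balance=1108734-878982=229752

1 65261 829797 3671017
2 53229 841829 2829188
3 41023 854035 1975153
4 28639 866419 1108734
5 16076 878982 229752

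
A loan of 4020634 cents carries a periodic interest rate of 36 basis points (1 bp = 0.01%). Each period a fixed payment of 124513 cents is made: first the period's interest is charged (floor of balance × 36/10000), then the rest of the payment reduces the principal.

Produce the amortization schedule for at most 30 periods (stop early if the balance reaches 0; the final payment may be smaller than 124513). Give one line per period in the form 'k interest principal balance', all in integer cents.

1. interest=⌊4020634·36/10000⌋=14474; principal=124513-14474=110039; balance=4020634-110039=3910595
2. interest=⌊3910595·36/10000⌋=14078; principal=124513-14078=110435; balance=3910595-110435=3800160
3. interest=⌊3800160·36/10000⌋=13680; principal=124513-13680=110833; balance=3800160-110833=3689327
4. interest=⌊3689327·36/10000⌋=13281; principal=124513-13281=111232; balance=3689327-111232=3578095
5. interest=⌊3578095·36/10000⌋=12881; principal=124513-12881=111632; balance=3578095-111632=3466463
6. interest=⌊3466463·36/10000⌋=12479; principal=124513-12479=112034; balance=3466463-112034=3354429
7. interest=⌊3354429·36/10000⌋=12075; principal=124513-12075=112438; balance=3354429-112438=3241991
8. interest=⌊3241991·36/10000⌋=11671; principal=124513-11671=112842; balance=3241991-112842=3129149
9. interest=⌊3129149·36/10000⌋=11264; principal=124513-11264=113249; balance=3129149-113249=3015900
10. interest=⌊3015900·36/10000⌋=10857; principal=124513-10857=113656; balance=3015900-113656=2902244
11. interest=⌊2902244·36/10000⌋=10448; principal=124513-10448=114065; balance=2902244-114065=2788179
12. interest=⌊2788179·36/10000⌋=10037; principal=124513-10037=114476; balance=2788179-114476=2673703
13. interest=⌊2673703·36/10000⌋=9625; principal=124513-9625=114888; balance=2673703-114888=2558815
14. interest=⌊2558815·36/10000⌋=9211; principal=124513-9211=115302; balance=2558815-115302=2443513
15. interest=⌊2443513·36/10000⌋=8796; principal=124513-8796=115717; balance=2443513-115717=2327796
16. interest=⌊2327796·36/10000⌋=8380; principal=124513-8380=116133; balance=2327796-116133=2211663
17. interest=⌊2211663·36/10000⌋=7961; principal=124513-7961=116552; balance=2211663-116552=2095111
18. interest=⌊2095111·36/10000⌋=7542; principal=124513-7542=116971; balance=2095111-116971=1978140
19. interest=⌊1978140·36/10000⌋=7121; principal=124513-7121=117392; balance=1978140-117392=1860748
20. interest=⌊1860748·36/10000⌋=6698; principal=124513-6698=117815; balance=1860748-117815=1742933
21. interest=⌊1742933·36/10000⌋=6274; principal=124513-6274=118239; balance=1742933-118239=1624694
22. interest=⌊1624694·36/10000⌋=5848; principal=124513-5848=118665; balance=1624694-118665=1506029
23. interest=⌊1506029·36/10000⌋=5421; principal=124513-5421=119092; balance=1506029-119092=1386937
24. interest=⌊1386937·36/10000⌋=4992; principal=124513-4992=119521; balance=1386937-119521=1267416
25. interest=⌊1267416·36/10000⌋=4562; principal=124513-4562=119951; balance=1267416-119951=1147465
26. interest=⌊1147465·36/10000⌋=4130; principal=124513-4130=120383; balance=1147465-120383=1027082
27. interest=⌊1027082·36/10000⌋=3697; principal=124513-3697=120816; balance=1027082-120816=906266
28. interest=⌊906266·36/10000⌋=3262; principal=124513-3262=121251; balance=906266-121251=785015
29. interest=⌊785015·36/10000⌋=2826; principal=124513-2826=121687; balance=785015-121687=663328
30. interest=⌊663328·36/10000⌋=2387; principal=124513-2387=122126; balance=663328-122126=541202

1 14474 110039 3910595
2 14078 110435 3800160
3 13680 110833 3689327
4 13281 111232 3578095
5 12881 111632 3466463
6 12479 112034 3354429
7 12075 112438 3241991
8 11671 112842 3129149
9 11264 113249 3015900
10 10857 113656 2902244
11 10448 114065 2788179
12 10037 114476 2673703
13 9625 114888 2558815
14 9211 115302 2443513
15 8796 115717 2327796
16 8380 116133 2211663
17 7961 116552 2095111
18 7542 116971 1978140
19 7121 117392 1860748
20 6698 117815 1742933
21 6274 118239 1624694
22 5848 118665 1506029
23 5421 119092 1386937
24 4992 119521 1267416
25 4562 119951 1147465
26 4130 120383 1027082
27 3697 120816 906266
28 3262 121251 785015
29 2826 121687 663328
30 2387 122126 541202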